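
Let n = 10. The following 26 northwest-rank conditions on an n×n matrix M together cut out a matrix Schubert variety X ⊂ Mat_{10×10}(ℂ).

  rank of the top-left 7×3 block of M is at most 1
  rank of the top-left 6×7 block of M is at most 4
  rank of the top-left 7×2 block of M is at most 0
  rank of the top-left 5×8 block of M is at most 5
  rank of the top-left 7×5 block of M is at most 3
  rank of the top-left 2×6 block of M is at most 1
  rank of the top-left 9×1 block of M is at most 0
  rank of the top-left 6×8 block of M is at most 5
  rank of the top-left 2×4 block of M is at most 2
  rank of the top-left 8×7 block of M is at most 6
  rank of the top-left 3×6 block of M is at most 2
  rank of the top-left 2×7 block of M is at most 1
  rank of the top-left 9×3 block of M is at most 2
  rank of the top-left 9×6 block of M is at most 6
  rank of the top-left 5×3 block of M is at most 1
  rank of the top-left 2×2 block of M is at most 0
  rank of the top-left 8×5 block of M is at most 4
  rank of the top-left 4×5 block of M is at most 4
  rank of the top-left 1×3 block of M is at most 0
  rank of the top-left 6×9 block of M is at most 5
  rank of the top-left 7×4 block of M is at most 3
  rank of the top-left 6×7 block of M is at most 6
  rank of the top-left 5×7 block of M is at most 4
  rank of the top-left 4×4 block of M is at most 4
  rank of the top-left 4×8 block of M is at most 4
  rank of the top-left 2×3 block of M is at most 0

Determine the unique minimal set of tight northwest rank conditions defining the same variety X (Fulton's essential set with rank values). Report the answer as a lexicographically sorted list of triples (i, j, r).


The tightest implied rank at each (i,j), from the 26 conditions:

  R[1]: 0 | 0 | 0 | 1 | 1 | 1 | 1 | 1 | 1 | 1
  R[2]: 0 | 0 | 0 | 1 | 1 | 1 | 1 | 2 | 2 | 2
  R[3]: 0 | 0 | 1 | 2 | 2 | 2 | 2 | 3 | 3 | 3
  R[4]: 0 | 0 | 1 | 2 | 3 | 3 | 3 | 4 | 4 | 4
  R[5]: 0 | 0 | 1 | 2 | 3 | 4 | 4 | 5 | 5 | 5
  R[6]: 0 | 0 | 1 | 2 | 3 | 4 | 4 | 5 | 5 | 6
  R[7]: 0 | 0 | 1 | 2 | 3 | 4 | 5 | 6 | 6 | 7
  R[8]: 0 | 1 | 2 | 3 | 4 | 5 | 6 | 7 | 7 | 8
  R[9]: 0 | 1 | 2 | 3 | 4 | 5 | 6 | 7 | 8 | 9
  R[10]: 1 | 2 | 3 | 4 | 5 | 6 | 7 | 8 | 9 | 10

giving w = (4, 8, 3, 5, 6, 10, 7, 2, 9, 1) via Δ²R.

6 SE-corners of the 23-cell Rothe diagram give Ess(w):

[(2, 3, 0), (2, 7, 1), (6, 7, 4), (6, 9, 5), (7, 2, 0), (9, 1, 0)]


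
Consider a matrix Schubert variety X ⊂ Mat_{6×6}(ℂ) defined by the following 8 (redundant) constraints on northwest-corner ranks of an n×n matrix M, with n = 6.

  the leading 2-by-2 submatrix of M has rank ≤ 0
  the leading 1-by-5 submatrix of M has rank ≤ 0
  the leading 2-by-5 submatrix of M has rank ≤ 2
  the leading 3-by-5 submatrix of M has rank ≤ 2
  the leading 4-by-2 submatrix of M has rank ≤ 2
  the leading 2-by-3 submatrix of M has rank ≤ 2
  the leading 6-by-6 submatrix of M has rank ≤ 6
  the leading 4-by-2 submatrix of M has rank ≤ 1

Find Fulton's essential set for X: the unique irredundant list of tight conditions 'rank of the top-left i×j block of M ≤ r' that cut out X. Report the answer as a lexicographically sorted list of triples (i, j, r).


Computing R[i][j] = min implied NW-rank bound (n=6, 8 conditions):

  row 1: 0 0 0 0 0 1
  row 2: 0 0 1 1 1 2
  row 3: 1 1 2 2 2 3
  row 4: 1 1 2 3 3 4
  row 5: 1 2 3 4 4 5
  row 6: 1 2 3 4 5 6

hence w(1..6) = (6, 3, 1, 4, 2, 5).

D(w) has 8 cells with 3 SE-corners; essential set:

[(1, 5, 0), (2, 2, 0), (4, 2, 1)]


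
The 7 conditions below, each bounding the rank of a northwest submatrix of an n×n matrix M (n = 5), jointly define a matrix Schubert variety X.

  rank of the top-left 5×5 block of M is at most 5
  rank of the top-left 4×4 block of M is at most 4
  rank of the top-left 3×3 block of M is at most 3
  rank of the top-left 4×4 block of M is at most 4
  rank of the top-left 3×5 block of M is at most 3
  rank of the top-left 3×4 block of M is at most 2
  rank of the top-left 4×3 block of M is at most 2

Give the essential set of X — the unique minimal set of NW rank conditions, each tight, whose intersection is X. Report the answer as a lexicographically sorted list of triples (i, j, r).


Propagating the 7 rank bounds to every northwest block:

  row 1: 1 | 1 | 1 | 1 | 1
  row 2: 1 | 2 | 2 | 2 | 2
  row 3: 1 | 2 | 2 | 2 | 3
  row 4: 1 | 2 | 2 | 3 | 4
  row 5: 1 | 2 | 3 | 4 | 5

the unique w with this rank table is (1, 2, 5, 4, 3).

D(w) has 3 cells with 2 SE-corners; essential set:

[(3, 4, 2), (4, 3, 2)]


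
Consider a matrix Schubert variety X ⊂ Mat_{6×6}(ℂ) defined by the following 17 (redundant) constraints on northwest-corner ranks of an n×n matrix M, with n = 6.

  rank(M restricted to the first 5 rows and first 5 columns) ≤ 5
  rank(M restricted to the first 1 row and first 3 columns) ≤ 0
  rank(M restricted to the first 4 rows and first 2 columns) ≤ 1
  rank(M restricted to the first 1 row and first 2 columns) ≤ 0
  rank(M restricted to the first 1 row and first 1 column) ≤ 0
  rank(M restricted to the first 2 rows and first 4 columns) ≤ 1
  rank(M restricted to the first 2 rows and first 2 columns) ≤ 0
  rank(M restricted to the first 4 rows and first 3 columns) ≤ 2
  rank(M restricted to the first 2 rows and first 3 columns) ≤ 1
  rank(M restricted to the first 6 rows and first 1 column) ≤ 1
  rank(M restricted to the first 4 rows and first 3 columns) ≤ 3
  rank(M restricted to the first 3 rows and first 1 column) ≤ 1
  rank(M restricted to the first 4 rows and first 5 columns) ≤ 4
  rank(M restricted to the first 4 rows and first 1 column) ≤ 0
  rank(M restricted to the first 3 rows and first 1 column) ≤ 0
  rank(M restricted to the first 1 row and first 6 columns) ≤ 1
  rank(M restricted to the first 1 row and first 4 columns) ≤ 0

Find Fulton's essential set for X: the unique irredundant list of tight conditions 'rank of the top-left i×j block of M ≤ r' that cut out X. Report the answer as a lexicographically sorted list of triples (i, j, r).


The tightest implied rank at each (i,j), from the 17 conditions:

  row 1: 0, 0, 0, 0, 1, 1
  row 2: 0, 0, 1, 1, 2, 2
  row 3: 0, 1, 2, 2, 3, 3
  row 4: 0, 1, 2, 3, 4, 4
  row 5: 1, 2, 3, 4, 5, 5
  row 6: 1, 2, 3, 4, 5, 6

hence w(1..6) = (5, 3, 2, 4, 1, 6).

Rothe diagram D(w) (8 cells), 3 SE-corners (essential conditions):

[(1, 4, 0), (2, 2, 0), (4, 1, 0)]


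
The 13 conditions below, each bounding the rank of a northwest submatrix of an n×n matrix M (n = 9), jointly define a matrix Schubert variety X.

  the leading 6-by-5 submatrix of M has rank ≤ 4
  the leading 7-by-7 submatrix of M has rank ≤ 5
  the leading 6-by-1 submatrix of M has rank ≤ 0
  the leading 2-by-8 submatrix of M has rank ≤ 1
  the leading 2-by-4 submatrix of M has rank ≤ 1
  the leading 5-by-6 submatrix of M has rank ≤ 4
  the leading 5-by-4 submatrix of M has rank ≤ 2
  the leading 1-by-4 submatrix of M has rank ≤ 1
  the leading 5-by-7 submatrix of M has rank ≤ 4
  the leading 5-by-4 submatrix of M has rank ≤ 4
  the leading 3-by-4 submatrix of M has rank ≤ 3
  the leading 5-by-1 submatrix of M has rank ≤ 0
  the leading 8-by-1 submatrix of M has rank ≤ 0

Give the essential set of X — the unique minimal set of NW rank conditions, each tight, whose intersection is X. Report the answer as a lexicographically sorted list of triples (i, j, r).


Rank table r_w(9×9) implied by the 13 constraints:

  row 1: 0 1 1 1 1 1 1 1 1
  row 2: 0 1 1 1 1 1 1 1 2
  row 3: 0 1 2 2 2 2 2 2 3
  row 4: 0 1 2 2 3 3 3 3 4
  row 5: 0 1 2 2 3 4 4 4 5
  row 6: 0 1 2 3 4 5 5 5 6
  row 7: 0 1 2 3 4 5 5 6 7
  row 8: 0 1 2 3 4 5 6 7 8
  row 9: 1 2 3 4 5 6 7 8 9

giving w = (2, 9, 3, 5, 6, 4, 8, 7, 1) via Δ²R.

ℓ(w)=17; the 4 essential cells (i,j,r):

[(2, 8, 1), (5, 4, 2), (7, 7, 5), (8, 1, 0)]


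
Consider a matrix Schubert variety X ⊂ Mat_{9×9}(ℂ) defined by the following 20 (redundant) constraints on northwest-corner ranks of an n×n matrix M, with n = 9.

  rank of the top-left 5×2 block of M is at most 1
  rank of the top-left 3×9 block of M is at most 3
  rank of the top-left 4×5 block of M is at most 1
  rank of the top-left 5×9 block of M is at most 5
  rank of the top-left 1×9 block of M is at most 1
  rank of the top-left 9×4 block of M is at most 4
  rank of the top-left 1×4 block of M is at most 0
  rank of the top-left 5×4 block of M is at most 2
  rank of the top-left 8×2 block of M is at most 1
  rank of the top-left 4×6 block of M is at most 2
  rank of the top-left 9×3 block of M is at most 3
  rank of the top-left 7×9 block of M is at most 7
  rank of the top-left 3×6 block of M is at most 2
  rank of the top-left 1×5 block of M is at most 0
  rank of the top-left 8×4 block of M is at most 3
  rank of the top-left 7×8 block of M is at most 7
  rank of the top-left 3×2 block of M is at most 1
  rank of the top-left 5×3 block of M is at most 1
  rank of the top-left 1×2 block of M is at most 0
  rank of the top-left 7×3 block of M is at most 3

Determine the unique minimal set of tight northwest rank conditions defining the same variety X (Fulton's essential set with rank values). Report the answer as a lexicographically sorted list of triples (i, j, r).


Rank table r_w(9×9) implied by the 20 constraints:

  row 1: 0 | 0 | 0 | 0 | 0 | 1 | 1 | 1 | 1
  row 2: 1 | 1 | 1 | 1 | 1 | 2 | 2 | 2 | 2
  row 3: 1 | 1 | 1 | 1 | 1 | 2 | 3 | 3 | 3
  row 4: 1 | 1 | 1 | 1 | 1 | 2 | 3 | 4 | 4
  row 5: 1 | 1 | 1 | 2 | 2 | 3 | 4 | 5 | 5
  row 6: 1 | 1 | 2 | 3 | 3 | 4 | 5 | 6 | 6
  row 7: 1 | 1 | 2 | 3 | 4 | 5 | 6 | 7 | 7
  row 8: 1 | 1 | 2 | 3 | 4 | 5 | 6 | 7 | 8
  row 9: 1 | 2 | 3 | 4 | 5 | 6 | 7 | 8 | 9

second differences of R give the permutation w = (6, 1, 7, 8, 4, 3, 5, 9, 2).

Rothe diagram D(w) (18 cells), 4 SE-corners (essential conditions):

[(1, 5, 0), (4, 5, 1), (5, 3, 1), (8, 2, 1)]


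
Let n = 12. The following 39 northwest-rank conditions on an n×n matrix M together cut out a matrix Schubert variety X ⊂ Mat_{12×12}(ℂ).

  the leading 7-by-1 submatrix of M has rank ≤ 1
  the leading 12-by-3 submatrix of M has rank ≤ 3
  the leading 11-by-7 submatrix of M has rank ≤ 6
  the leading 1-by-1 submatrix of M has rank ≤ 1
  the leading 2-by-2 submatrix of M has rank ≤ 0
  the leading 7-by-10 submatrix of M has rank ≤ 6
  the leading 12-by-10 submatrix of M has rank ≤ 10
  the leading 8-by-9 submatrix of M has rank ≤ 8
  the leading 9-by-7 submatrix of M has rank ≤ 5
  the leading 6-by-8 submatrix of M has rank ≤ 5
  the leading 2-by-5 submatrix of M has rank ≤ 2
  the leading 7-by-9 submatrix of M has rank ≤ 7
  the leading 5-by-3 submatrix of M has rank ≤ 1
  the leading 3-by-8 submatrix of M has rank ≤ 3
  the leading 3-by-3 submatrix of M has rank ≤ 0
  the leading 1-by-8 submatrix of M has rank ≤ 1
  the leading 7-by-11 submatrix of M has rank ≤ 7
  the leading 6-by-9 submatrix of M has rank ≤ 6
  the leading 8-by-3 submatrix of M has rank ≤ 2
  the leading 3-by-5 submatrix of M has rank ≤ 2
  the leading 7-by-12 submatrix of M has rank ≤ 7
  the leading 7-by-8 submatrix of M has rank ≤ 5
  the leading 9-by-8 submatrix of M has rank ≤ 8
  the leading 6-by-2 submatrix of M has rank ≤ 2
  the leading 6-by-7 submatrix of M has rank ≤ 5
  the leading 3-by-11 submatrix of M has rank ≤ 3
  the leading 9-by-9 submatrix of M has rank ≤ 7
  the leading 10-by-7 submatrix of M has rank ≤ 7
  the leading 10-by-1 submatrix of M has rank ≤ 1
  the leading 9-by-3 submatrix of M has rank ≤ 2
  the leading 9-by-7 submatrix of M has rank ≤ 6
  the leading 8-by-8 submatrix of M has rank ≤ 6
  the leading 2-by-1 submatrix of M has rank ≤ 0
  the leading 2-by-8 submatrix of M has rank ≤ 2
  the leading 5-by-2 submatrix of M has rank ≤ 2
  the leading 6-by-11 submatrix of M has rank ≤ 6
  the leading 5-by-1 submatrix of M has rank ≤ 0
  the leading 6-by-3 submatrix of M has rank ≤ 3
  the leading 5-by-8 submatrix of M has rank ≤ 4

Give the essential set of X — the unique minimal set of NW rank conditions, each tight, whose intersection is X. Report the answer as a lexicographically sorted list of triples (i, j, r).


Rank table r_w(12×12) implied by the 39 constraints:

  R[1]: 0 0 0 1 1 1 1 1 1 1 1 1
  R[2]: 0 0 0 1 2 2 2 2 2 2 2 2
  R[3]: 0 0 0 1 2 3 3 3 3 3 3 3
  R[4]: 0 1 1 2 3 4 4 4 4 4 4 4
  R[5]: 0 1 1 2 3 4 4 4 5 5 5 5
  R[6]: 1 2 2 3 4 5 5 5 6 6 6 6
  R[7]: 1 2 2 3 4 5 5 5 6 6 7 7
  R[8]: 1 2 2 3 4 5 5 6 7 7 8 8
  R[9]: 1 2 2 3 4 5 5 6 7 8 9 9
  R[10]: 1 2 3 4 5 6 6 7 8 9 10 10
  R[11]: 1 2 3 4 5 6 6 7 8 9 10 11
  R[12]: 1 2 3 4 5 6 7 8 9 10 11 12

second differences of R give the permutation w = (4, 5, 6, 2, 9, 1, 11, 8, 10, 3, 12, 7).

Fulton essential set (9 of the 23 Rothe cells):

[(3, 3, 0), (5, 1, 0), (5, 3, 1), (5, 8, 4), (7, 8, 5), (7, 10, 6), (9, 3, 2), (9, 7, 5), (11, 7, 6)]


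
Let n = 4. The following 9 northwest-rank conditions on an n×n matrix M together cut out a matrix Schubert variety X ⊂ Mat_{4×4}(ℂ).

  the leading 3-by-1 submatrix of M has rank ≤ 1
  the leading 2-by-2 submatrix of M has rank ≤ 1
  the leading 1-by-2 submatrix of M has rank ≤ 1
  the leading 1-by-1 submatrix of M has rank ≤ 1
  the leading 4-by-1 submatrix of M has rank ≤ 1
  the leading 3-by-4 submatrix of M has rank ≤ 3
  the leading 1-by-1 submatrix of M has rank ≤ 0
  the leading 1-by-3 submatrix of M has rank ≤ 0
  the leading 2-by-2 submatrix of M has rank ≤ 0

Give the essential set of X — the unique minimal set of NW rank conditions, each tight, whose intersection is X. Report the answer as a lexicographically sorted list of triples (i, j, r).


Recovering R(i,j) via the rank-extension bound from the 9 conditions:

  0 | 0 | 0 | 1
  0 | 0 | 1 | 2
  1 | 1 | 2 | 3
  1 | 2 | 3 | 4

hence w(1..4) = (4, 3, 1, 2).

Rothe diagram D(w) (5 cells), 2 SE-corners (essential conditions):

[(1, 3, 0), (2, 2, 0)]


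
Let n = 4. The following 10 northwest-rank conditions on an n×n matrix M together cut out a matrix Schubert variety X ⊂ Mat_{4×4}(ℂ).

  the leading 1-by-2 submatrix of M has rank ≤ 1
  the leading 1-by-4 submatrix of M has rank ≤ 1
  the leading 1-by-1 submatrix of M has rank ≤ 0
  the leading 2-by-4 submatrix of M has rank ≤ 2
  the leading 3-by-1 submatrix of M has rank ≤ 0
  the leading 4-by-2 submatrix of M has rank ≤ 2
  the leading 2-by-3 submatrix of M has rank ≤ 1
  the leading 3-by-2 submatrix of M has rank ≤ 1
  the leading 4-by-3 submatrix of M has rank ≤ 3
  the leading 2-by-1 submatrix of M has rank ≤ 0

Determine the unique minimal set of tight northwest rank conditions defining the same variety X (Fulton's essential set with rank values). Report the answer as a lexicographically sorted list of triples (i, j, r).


The tightest implied rank at each (i,j), from the 10 conditions:

  i=1: 0  1  1  1
  i=2: 0  1  1  2
  i=3: 0  1  2  3
  i=4: 1  2  3  4

second differences of R give the permutation w = (2, 4, 3, 1).

|D(w)|=4, |Ess(w)|=2:

[(2, 3, 1), (3, 1, 0)]


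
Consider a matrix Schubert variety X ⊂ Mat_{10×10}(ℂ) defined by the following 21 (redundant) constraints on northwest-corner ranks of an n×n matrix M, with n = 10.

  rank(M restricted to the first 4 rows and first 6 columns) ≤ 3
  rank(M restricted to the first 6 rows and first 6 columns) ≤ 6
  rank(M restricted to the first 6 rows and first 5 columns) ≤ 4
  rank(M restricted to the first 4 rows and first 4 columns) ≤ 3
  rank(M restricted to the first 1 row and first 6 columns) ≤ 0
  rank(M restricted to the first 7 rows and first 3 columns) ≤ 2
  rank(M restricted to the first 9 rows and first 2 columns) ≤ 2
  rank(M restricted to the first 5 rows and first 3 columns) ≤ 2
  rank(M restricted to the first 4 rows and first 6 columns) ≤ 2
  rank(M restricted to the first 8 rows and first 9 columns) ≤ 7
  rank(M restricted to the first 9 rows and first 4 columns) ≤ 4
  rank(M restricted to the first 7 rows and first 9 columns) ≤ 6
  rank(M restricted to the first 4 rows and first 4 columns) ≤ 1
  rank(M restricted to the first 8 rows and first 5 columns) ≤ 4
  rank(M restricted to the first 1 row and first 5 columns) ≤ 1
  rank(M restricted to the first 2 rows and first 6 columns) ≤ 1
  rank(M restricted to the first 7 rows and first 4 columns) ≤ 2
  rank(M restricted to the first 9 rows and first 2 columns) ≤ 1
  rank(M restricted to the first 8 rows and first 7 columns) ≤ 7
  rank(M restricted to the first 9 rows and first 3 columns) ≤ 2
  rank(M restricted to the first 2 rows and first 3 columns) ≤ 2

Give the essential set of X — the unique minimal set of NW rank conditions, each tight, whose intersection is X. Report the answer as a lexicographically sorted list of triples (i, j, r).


Propagating the 21 rank bounds to every northwest block:

  R[1]: 0 | 0 | 0 | 0 | 0 | 0 | 1 | 1 | 1 | 1
  R[2]: 1 | 1 | 1 | 1 | 1 | 1 | 2 | 2 | 2 | 2
  R[3]: 1 | 1 | 1 | 1 | 2 | 2 | 3 | 3 | 3 | 3
  R[4]: 1 | 1 | 1 | 1 | 2 | 2 | 3 | 4 | 4 | 4
  R[5]: 1 | 1 | 2 | 2 | 3 | 3 | 4 | 5 | 5 | 5
  R[6]: 1 | 1 | 2 | 2 | 3 | 4 | 5 | 6 | 6 | 6
  R[7]: 1 | 1 | 2 | 2 | 3 | 4 | 5 | 6 | 6 | 7
  R[8]: 1 | 1 | 2 | 3 | 4 | 5 | 6 | 7 | 7 | 8
  R[9]: 1 | 1 | 2 | 3 | 4 | 5 | 6 | 7 | 8 | 9
  R[10]: 1 | 2 | 3 | 4 | 5 | 6 | 7 | 8 | 9 | 10

reading off 1-entries of Δ²R: w = (7, 1, 5, 8, 3, 6, 10, 4, 9, 2).

Rothe diagram D(w) (21 cells), 6 SE-corners (essential conditions):

[(1, 6, 0), (4, 4, 1), (4, 6, 2), (7, 4, 2), (7, 9, 6), (9, 2, 1)]


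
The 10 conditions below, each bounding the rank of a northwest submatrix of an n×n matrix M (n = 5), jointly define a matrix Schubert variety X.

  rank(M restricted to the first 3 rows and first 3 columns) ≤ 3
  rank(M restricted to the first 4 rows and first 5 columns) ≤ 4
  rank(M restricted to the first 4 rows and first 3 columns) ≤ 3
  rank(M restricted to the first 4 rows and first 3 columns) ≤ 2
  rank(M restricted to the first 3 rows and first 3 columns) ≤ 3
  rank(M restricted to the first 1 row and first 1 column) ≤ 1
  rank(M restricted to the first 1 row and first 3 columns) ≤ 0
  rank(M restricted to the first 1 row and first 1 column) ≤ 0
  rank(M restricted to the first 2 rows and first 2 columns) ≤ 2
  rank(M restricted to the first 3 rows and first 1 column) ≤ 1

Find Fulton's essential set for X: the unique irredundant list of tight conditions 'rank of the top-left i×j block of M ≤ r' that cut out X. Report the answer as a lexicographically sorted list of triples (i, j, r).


Rank table r_w(5×5) implied by the 10 constraints:

  0 0 0 1 1
  1 1 1 2 2
  1 2 2 3 3
  1 2 2 3 4
  1 2 3 4 5

hence w(1..5) = (4, 1, 2, 5, 3).

D(w) has 4 cells with 2 SE-corners; essential set:

[(1, 3, 0), (4, 3, 2)]


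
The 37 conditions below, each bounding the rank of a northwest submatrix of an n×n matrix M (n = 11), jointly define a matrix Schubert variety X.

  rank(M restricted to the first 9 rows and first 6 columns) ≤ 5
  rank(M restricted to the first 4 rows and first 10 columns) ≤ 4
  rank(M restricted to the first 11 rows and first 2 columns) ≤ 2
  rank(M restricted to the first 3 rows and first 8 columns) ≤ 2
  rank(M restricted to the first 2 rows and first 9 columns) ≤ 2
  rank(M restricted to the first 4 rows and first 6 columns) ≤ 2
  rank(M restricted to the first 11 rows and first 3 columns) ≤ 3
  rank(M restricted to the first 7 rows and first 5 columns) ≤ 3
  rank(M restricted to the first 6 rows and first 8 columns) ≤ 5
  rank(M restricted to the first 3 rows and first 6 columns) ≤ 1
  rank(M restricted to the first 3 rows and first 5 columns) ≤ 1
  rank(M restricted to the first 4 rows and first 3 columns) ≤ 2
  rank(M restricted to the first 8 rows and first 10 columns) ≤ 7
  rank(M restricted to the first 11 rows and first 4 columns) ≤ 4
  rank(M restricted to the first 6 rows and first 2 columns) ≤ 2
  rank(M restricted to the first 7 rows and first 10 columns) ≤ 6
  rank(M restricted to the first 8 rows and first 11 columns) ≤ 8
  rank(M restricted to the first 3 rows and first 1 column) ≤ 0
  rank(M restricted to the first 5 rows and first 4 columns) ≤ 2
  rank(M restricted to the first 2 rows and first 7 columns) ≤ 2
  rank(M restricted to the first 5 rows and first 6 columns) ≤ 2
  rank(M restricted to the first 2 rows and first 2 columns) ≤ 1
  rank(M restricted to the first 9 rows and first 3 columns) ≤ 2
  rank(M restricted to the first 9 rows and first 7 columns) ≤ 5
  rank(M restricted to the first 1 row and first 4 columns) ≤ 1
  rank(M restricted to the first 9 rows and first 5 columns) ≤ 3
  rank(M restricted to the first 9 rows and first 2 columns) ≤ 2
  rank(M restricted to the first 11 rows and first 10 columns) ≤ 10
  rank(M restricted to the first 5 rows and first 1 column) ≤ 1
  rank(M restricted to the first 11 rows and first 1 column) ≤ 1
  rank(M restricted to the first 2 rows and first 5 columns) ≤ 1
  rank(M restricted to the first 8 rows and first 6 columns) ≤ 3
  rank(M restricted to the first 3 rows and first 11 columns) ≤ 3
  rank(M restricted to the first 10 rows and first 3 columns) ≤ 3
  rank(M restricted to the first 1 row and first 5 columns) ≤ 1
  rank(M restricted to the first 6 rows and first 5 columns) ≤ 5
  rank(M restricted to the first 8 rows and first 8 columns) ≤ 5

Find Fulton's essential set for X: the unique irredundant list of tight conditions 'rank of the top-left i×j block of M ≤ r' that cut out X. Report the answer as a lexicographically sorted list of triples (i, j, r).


Recovering R(i,j) via the rank-extension bound from the 37 conditions:

  R[1]: 0  1  1  1  1  1  1  1  1  1  1
  R[2]: 0  1  1  1  1  1  2  2  2  2  2
  R[3]: 0  1  1  1  1  1  2  2  3  3  3
  R[4]: 1  2  2  2  2  2  3  3  4  4  4
  R[5]: 1  2  2  2  2  2  3  4  5  5  5
  R[6]: 1  2  2  3  3  3  4  5  6  6  6
  R[7]: 1  2  2  3  3  3  4  5  6  6  7
  R[8]: 1  2  2  3  3  3  4  5  6  7  8
  R[9]: 1  2  2  3  3  4  5  6  7  8  9
  R[10]: 1  2  3  4  4  5  6  7  8  9  10
  R[11]: 1  2  3  4  5  6  7  8  9  10  11

hence w(1..11) = (2, 7, 9, 1, 8, 4, 11, 10, 6, 3, 5).

Rothe diagram D(w) (26 cells), 8 SE-corners (essential conditions):

[(3, 1, 0), (3, 6, 1), (3, 8, 2), (5, 6, 2), (7, 10, 6), (8, 6, 3), (9, 3, 2), (9, 5, 3)]


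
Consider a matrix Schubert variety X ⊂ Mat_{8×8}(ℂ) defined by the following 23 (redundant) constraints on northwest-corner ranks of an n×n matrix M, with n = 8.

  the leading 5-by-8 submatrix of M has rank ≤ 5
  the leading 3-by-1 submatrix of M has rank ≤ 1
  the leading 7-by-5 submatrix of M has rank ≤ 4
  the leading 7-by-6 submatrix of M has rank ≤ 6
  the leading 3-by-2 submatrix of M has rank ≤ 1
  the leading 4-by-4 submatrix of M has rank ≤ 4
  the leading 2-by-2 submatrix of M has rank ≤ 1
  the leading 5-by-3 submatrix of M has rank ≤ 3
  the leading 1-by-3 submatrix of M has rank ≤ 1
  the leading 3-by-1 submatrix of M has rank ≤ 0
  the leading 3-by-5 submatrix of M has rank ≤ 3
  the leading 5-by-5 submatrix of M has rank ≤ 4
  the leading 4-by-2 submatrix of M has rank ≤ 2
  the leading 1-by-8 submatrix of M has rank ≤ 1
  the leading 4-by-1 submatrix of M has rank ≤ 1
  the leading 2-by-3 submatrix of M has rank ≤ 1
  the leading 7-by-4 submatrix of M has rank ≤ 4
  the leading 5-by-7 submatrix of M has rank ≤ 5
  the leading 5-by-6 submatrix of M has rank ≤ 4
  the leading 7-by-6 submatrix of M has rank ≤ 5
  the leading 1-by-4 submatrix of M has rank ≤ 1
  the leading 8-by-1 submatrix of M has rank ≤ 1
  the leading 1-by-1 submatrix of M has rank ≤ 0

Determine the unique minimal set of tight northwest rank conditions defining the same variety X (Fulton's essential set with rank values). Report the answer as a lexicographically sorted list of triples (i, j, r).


Reconstructing r_w from the 23 given conditions:

  0  1  1  1  1  1  1  1
  0  1  1  2  2  2  2  2
  0  1  2  3  3  3  3  3
  1  2  3  4  4  4  4  4
  1  2  3  4  4  4  5  5
  1  2  3  4  4  5  6  6
  1  2  3  4  4  5  6  7
  1  2  3  4  5  6  7  8

giving w = (2, 4, 3, 1, 7, 6, 8, 5) via Δ²R.

ℓ(w)=8; the 4 essential cells (i,j,r):

[(2, 3, 1), (3, 1, 0), (5, 6, 4), (7, 5, 4)]


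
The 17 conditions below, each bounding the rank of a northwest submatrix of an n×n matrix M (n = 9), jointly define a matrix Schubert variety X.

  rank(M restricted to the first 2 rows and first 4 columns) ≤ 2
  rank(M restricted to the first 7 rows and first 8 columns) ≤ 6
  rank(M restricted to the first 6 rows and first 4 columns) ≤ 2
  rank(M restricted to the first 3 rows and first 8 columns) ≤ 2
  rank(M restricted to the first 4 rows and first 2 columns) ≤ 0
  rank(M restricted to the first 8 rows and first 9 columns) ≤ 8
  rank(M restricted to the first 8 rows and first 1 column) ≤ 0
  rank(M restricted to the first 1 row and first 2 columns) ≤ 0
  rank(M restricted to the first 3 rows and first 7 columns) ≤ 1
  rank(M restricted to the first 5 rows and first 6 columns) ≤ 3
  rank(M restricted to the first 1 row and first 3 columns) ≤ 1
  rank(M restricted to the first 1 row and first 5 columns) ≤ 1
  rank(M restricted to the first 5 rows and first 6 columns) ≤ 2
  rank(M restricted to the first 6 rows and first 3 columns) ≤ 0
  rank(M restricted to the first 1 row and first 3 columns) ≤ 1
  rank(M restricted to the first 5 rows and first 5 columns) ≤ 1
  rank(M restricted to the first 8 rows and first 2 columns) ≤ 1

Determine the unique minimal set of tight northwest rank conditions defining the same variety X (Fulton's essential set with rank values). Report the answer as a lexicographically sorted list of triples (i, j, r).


The tightest implied rank at each (i,j), from the 17 conditions:

  R[1]: 0 0 0 1 1 1 1 1 1
  R[2]: 0 0 0 1 1 1 1 2 2
  R[3]: 0 0 0 1 1 1 1 2 3
  R[4]: 0 0 0 1 1 2 2 3 4
  R[5]: 0 0 0 1 1 2 3 4 5
  R[6]: 0 0 0 1 2 3 4 5 6
  R[7]: 0 1 1 2 3 4 5 6 7
  R[8]: 0 1 2 3 4 5 6 7 8
  R[9]: 1 2 3 4 5 6 7 8 9

hence w(1..9) = (4, 8, 9, 6, 7, 5, 2, 3, 1).

Fulton essential set (4 of the 28 Rothe cells):

[(3, 7, 1), (5, 5, 1), (6, 3, 0), (8, 1, 0)]


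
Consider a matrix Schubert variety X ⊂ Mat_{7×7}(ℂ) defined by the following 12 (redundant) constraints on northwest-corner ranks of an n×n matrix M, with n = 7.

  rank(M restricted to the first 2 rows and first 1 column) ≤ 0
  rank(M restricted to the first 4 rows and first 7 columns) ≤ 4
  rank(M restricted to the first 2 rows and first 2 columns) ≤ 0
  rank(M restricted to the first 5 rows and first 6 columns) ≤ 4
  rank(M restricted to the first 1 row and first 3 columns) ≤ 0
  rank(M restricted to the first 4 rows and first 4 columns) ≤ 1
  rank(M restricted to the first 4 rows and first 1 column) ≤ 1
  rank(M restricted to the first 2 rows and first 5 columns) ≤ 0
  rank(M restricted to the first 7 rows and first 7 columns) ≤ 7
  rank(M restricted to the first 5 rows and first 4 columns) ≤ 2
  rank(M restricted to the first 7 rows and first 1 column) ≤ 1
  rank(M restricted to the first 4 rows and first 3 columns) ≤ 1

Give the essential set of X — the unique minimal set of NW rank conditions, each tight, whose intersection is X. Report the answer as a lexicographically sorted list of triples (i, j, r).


Rank table r_w(7×7) implied by the 12 constraints:

  0, 0, 0, 0, 0, 1, 1
  0, 0, 0, 0, 0, 1, 2
  1, 1, 1, 1, 1, 2, 3
  1, 1, 1, 1, 2, 3, 4
  1, 2, 2, 2, 3, 4, 5
  1, 2, 3, 3, 4, 5, 6
  1, 2, 3, 4, 5, 6, 7

second differences of R give the permutation w = (6, 7, 1, 5, 2, 3, 4).

2 SE-corners of the 13-cell Rothe diagram give Ess(w):

[(2, 5, 0), (4, 4, 1)]


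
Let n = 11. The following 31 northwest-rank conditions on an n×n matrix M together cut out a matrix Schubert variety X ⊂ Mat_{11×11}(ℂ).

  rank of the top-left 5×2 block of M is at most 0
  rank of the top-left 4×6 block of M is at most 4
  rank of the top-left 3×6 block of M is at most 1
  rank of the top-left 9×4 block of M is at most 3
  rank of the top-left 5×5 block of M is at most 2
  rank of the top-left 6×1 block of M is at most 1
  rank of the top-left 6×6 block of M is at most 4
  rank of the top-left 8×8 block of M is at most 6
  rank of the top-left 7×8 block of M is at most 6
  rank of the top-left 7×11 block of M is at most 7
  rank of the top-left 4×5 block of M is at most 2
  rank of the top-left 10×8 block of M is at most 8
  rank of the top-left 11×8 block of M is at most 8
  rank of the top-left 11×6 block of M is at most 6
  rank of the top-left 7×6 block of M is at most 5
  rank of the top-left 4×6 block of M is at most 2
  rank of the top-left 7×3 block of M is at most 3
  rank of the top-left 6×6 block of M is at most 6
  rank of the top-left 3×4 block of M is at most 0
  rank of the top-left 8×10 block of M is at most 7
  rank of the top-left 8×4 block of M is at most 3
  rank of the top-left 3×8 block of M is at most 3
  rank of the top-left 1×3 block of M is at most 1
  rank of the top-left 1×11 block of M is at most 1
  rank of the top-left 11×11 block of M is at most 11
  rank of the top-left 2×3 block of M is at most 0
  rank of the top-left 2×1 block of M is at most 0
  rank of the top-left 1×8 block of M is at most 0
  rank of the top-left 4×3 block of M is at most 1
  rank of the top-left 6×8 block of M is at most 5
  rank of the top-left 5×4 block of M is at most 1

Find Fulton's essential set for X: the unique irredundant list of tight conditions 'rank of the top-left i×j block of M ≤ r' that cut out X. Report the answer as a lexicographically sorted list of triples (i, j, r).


Recovering R(i,j) via the rank-extension bound from the 31 conditions:

  i=1: 0, 0, 0, 0, 0, 0, 0, 0, 1, 1, 1
  i=2: 0, 0, 0, 0, 1, 1, 1, 1, 2, 2, 2
  i=3: 0, 0, 0, 0, 1, 1, 2, 2, 3, 3, 3
  i=4: 0, 0, 1, 1, 2, 2, 3, 3, 4, 4, 4
  i=5: 0, 0, 1, 1, 2, 3, 4, 4, 5, 5, 5
  i=6: 1, 1, 2, 2, 3, 4, 5, 5, 6, 6, 6
  i=7: 1, 2, 3, 3, 4, 5, 6, 6, 7, 7, 7
  i=8: 1, 2, 3, 3, 4, 5, 6, 6, 7, 7, 8
  i=9: 1, 2, 3, 3, 4, 5, 6, 7, 8, 8, 9
  i=10: 1, 2, 3, 4, 5, 6, 7, 8, 9, 9, 10
  i=11: 1, 2, 3, 4, 5, 6, 7, 8, 9, 10, 11

so w = (9, 5, 7, 3, 6, 1, 2, 11, 8, 4, 10).

ℓ(w)=26; the 8 essential cells (i,j,r):

[(1, 8, 0), (3, 4, 0), (3, 6, 1), (5, 2, 0), (5, 4, 1), (8, 8, 6), (8, 10, 7), (9, 4, 3)]


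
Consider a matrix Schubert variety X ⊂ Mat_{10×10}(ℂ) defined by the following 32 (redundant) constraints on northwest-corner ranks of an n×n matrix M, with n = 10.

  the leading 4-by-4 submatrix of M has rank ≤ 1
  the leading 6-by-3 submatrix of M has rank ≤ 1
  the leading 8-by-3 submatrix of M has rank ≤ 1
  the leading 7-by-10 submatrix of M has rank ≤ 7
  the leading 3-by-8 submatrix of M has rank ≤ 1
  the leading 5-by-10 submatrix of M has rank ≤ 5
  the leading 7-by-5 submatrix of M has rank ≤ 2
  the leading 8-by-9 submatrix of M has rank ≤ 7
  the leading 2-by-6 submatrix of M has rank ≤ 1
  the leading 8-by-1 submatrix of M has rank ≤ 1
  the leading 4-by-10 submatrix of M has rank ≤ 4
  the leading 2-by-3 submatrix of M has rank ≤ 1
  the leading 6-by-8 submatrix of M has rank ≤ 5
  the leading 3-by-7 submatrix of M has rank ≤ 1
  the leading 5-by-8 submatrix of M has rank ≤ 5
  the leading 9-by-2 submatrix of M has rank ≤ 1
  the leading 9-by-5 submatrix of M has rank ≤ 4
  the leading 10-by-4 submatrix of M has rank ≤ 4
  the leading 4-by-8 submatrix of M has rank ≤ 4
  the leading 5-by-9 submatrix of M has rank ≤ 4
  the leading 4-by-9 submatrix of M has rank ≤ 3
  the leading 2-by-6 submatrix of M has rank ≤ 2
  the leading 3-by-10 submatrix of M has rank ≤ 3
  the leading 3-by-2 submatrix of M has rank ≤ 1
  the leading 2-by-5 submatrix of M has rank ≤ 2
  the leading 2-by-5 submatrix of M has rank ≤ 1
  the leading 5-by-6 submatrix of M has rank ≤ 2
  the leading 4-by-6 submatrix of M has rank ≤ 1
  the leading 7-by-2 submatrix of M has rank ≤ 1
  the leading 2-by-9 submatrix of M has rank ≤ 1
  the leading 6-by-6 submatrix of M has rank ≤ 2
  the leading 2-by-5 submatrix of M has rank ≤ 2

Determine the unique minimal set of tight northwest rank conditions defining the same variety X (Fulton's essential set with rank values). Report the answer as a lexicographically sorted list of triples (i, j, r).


Computing R[i][j] = min implied NW-rank bound (n=10, 32 conditions):

  row 1: 1, 1, 1, 1, 1, 1, 1, 1, 1, 1
  row 2: 1, 1, 1, 1, 1, 1, 1, 1, 1, 2
  row 3: 1, 1, 1, 1, 1, 1, 1, 1, 2, 3
  row 4: 1, 1, 1, 1, 1, 1, 2, 2, 3, 4
  row 5: 1, 1, 1, 2, 2, 2, 3, 3, 4, 5
  row 6: 1, 1, 1, 2, 2, 2, 3, 4, 5, 6
  row 7: 1, 1, 1, 2, 2, 3, 4, 5, 6, 7
  row 8: 1, 1, 1, 2, 3, 4, 5, 6, 7, 8
  row 9: 1, 1, 2, 3, 4, 5, 6, 7, 8, 9
  row 10: 1, 2, 3, 4, 5, 6, 7, 8, 9, 10

the unique w with this rank table is (1, 10, 9, 7, 4, 8, 6, 5, 3, 2).

7 SE-corners of the 32-cell Rothe diagram give Ess(w):

[(2, 9, 1), (3, 8, 1), (4, 6, 1), (6, 6, 2), (7, 5, 2), (8, 3, 1), (9, 2, 1)]


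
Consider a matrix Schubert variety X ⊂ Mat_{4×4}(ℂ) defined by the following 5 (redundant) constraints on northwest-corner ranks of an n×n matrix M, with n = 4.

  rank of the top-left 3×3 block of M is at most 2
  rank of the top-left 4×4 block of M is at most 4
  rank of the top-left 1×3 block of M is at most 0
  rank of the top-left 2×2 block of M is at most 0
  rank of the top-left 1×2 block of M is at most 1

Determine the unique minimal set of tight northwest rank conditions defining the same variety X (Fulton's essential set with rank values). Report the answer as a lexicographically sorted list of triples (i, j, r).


The tightest implied rank at each (i,j), from the 5 conditions:

  i=1: 0  0  0  1
  i=2: 0  0  1  2
  i=3: 1  1  2  3
  i=4: 1  2  3  4

the unique w with this rank table is (4, 3, 1, 2).

ℓ(w)=5; the 2 essential cells (i,j,r):

[(1, 3, 0), (2, 2, 0)]


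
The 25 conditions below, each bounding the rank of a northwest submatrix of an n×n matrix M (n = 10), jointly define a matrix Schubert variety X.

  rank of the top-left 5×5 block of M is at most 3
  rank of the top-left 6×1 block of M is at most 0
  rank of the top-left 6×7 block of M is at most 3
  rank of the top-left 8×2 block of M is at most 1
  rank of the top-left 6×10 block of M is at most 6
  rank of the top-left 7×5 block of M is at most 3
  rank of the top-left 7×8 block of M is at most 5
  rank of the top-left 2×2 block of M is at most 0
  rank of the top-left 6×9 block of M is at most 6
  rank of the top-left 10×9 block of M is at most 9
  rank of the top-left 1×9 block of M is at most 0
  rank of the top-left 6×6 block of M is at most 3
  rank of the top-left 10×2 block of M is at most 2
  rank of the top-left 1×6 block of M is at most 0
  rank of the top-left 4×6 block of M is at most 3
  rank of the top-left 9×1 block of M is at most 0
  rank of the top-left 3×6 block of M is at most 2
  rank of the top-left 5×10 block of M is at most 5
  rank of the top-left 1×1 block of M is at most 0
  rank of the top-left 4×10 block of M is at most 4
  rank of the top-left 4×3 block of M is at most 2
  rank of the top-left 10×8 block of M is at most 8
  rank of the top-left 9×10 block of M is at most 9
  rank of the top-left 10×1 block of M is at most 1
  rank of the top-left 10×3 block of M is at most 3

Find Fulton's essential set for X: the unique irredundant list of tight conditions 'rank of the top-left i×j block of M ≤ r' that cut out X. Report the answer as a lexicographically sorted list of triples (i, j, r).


The tightest implied rank at each (i,j), from the 25 conditions:

  i=1: 0 | 0 | 0 | 0 | 0 | 0 | 0 | 0 | 0 | 1
  i=2: 0 | 0 | 1 | 1 | 1 | 1 | 1 | 1 | 1 | 2
  i=3: 0 | 1 | 2 | 2 | 2 | 2 | 2 | 2 | 2 | 3
  i=4: 0 | 1 | 2 | 3 | 3 | 3 | 3 | 3 | 3 | 4
  i=5: 0 | 1 | 2 | 3 | 3 | 3 | 3 | 4 | 4 | 5
  i=6: 0 | 1 | 2 | 3 | 3 | 3 | 3 | 4 | 5 | 6
  i=7: 0 | 1 | 2 | 3 | 3 | 4 | 4 | 5 | 6 | 7
  i=8: 0 | 1 | 2 | 3 | 4 | 5 | 5 | 6 | 7 | 8
  i=9: 0 | 1 | 2 | 3 | 4 | 5 | 6 | 7 | 8 | 9
  i=10: 1 | 2 | 3 | 4 | 5 | 6 | 7 | 8 | 9 | 10

reading off 1-entries of Δ²R: w = (10, 3, 2, 4, 8, 9, 6, 5, 7, 1).

Fulton essential set (5 of the 25 Rothe cells):

[(1, 9, 0), (2, 2, 0), (6, 7, 3), (7, 5, 3), (9, 1, 0)]


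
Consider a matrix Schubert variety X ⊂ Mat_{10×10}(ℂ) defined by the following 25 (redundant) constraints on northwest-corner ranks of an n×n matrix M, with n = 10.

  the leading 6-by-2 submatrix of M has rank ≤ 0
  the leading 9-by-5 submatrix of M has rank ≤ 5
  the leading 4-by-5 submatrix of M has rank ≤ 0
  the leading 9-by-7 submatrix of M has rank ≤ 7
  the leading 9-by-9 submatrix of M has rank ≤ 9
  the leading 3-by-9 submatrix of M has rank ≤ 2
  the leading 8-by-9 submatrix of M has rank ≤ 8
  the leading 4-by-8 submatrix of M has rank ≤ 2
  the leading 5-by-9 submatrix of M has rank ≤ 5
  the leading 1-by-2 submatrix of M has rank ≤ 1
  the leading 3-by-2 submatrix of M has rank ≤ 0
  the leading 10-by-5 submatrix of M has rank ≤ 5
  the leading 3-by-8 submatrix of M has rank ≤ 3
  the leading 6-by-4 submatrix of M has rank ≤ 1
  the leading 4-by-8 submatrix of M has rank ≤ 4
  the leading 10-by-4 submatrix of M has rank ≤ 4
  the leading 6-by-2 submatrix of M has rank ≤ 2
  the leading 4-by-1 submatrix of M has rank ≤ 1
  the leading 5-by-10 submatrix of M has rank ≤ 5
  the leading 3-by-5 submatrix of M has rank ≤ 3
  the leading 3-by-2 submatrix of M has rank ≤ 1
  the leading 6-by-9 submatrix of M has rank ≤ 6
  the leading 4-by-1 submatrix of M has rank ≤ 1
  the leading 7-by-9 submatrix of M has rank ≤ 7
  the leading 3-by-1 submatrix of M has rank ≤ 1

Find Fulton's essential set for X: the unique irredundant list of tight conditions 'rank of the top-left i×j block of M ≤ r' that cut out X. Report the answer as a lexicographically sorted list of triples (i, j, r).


Rank table r_w(10×10) implied by the 25 constraints:

  i=1: 0 | 0 | 0 | 0 | 0 | 1 | 1 | 1 | 1 | 1
  i=2: 0 | 0 | 0 | 0 | 0 | 1 | 2 | 2 | 2 | 2
  i=3: 0 | 0 | 0 | 0 | 0 | 1 | 2 | 2 | 2 | 3
  i=4: 0 | 0 | 0 | 0 | 0 | 1 | 2 | 2 | 3 | 4
  i=5: 0 | 0 | 1 | 1 | 1 | 2 | 3 | 3 | 4 | 5
  i=6: 0 | 0 | 1 | 1 | 2 | 3 | 4 | 4 | 5 | 6
  i=7: 1 | 1 | 2 | 2 | 3 | 4 | 5 | 5 | 6 | 7
  i=8: 1 | 2 | 3 | 3 | 4 | 5 | 6 | 6 | 7 | 8
  i=9: 1 | 2 | 3 | 4 | 5 | 6 | 7 | 7 | 8 | 9
  i=10: 1 | 2 | 3 | 4 | 5 | 6 | 7 | 8 | 9 | 10

the unique w with this rank table is (6, 7, 10, 9, 3, 5, 1, 2, 4, 8).

ℓ(w)=28; the 5 essential cells (i,j,r):

[(3, 9, 2), (4, 5, 0), (4, 8, 2), (6, 2, 0), (6, 4, 1)]


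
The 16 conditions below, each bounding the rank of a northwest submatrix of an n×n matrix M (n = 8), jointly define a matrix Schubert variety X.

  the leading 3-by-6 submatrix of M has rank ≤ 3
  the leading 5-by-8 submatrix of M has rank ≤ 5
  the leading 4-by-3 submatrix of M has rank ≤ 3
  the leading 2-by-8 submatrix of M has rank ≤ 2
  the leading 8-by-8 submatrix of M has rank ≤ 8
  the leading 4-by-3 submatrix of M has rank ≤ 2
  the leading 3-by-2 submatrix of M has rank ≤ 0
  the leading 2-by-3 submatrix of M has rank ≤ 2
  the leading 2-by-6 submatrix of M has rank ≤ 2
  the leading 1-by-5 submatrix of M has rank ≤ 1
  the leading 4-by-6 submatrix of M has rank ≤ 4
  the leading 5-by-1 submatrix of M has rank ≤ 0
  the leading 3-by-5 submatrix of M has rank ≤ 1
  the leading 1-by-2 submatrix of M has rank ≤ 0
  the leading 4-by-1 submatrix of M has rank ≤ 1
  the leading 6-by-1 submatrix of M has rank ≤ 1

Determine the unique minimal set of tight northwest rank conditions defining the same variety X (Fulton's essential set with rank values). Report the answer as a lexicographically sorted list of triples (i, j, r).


Recovering R(i,j) via the rank-extension bound from the 16 conditions:

  i=1: 0  0  1  1  1  1  1  1
  i=2: 0  0  1  1  1  2  2  2
  i=3: 0  0  1  1  1  2  3  3
  i=4: 0  1  2  2  2  3  4  4
  i=5: 0  1  2  3  3  4  5  5
  i=6: 1  2  3  4  4  5  6  6
  i=7: 1  2  3  4  5  6  7  7
  i=8: 1  2  3  4  5  6  7  8

hence w(1..8) = (3, 6, 7, 2, 4, 1, 5, 8).

|D(w)|=12, |Ess(w)|=3:

[(3, 2, 0), (3, 5, 1), (5, 1, 0)]


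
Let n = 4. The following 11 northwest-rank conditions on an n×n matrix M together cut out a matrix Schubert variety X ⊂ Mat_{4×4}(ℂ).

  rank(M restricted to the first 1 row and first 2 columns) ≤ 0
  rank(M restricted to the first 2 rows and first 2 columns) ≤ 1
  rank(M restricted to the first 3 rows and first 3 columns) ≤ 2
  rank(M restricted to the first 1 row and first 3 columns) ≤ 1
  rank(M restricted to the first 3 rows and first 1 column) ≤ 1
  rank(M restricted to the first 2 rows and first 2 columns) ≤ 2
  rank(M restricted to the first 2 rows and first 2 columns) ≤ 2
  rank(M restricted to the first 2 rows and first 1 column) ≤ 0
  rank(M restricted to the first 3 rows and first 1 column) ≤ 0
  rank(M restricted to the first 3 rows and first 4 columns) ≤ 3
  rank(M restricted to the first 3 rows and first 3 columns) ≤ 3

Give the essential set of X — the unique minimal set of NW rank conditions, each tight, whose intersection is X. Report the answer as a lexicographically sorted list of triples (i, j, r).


Propagating the 11 rank bounds to every northwest block:

  0  0  1  1
  0  1  2  2
  0  1  2  3
  1  2  3  4

giving w = (3, 2, 4, 1) via Δ²R.

ℓ(w)=4; the 2 essential cells (i,j,r):

[(1, 2, 0), (3, 1, 0)]
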